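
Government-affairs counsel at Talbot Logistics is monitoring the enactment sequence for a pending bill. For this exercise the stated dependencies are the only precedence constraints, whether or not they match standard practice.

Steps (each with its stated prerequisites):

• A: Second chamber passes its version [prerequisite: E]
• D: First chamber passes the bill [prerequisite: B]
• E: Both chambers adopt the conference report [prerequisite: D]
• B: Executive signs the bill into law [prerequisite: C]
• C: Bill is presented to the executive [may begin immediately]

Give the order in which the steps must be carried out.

Only C has no prerequisites, so it is first.
B needed C, now all done → B.
D needed B, now all done → D.
Next only E has its prerequisites met → E.
That leaves A as the only ready step → A.

C, B, D, E, A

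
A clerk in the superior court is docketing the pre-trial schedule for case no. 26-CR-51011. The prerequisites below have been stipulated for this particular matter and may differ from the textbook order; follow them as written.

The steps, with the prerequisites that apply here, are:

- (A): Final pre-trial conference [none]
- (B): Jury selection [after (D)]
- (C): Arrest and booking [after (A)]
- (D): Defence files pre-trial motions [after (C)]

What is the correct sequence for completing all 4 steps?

(A), (C), (D), (B)

(A) is the only step with nothing outstanding, so it goes first.
(C) is the only step now ready → (C).
That leaves (D) as the only ready step → (D).
(B) is the only step now ready → (B).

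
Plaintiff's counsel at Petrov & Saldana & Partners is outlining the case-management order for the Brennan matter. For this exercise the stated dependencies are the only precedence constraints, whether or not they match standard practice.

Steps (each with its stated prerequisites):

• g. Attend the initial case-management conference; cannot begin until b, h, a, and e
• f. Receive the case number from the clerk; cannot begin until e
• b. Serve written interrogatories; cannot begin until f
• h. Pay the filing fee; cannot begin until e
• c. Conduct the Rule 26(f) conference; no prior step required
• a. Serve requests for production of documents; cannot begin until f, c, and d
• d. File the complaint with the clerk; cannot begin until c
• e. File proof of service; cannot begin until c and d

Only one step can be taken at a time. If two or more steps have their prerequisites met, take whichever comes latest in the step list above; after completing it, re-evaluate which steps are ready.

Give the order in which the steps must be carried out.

c d e h f a b g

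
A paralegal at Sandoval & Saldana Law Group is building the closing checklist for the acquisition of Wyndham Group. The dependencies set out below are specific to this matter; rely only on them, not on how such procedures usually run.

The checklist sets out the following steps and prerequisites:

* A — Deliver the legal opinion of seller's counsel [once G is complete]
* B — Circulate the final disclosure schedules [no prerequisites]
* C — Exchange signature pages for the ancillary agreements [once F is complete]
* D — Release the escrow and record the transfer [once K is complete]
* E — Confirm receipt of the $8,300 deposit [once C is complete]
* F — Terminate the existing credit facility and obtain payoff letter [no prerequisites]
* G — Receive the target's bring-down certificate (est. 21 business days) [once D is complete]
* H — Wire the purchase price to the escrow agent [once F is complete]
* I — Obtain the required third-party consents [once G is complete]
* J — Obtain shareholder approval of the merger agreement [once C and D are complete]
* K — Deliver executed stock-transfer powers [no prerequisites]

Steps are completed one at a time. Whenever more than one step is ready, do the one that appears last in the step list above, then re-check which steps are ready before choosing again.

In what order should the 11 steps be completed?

K, F, H, D, G, I, C, J, E, B, A

Nothing is required for K, F and B. K is listed later → K first.
Ready: F, D and B. F is listed later → F.
H, D, C and B are all available; H is listed later → H.
D, C and B are all available; D is listed later → D.
G now also ready, so the ready set is {G, C, B}; G is listed later → G.
Now I, C, B and A have their prerequisites met. I is listed later, so I next.
C, B and A are all available; C is listed later → C.
Ready: J, E, B and A. J is listed later → J.
Now E, B and A have their prerequisites met. E is listed later, so E next.
Now B and A have their prerequisites met. B is listed later, so B next.
A is the only step now ready → A.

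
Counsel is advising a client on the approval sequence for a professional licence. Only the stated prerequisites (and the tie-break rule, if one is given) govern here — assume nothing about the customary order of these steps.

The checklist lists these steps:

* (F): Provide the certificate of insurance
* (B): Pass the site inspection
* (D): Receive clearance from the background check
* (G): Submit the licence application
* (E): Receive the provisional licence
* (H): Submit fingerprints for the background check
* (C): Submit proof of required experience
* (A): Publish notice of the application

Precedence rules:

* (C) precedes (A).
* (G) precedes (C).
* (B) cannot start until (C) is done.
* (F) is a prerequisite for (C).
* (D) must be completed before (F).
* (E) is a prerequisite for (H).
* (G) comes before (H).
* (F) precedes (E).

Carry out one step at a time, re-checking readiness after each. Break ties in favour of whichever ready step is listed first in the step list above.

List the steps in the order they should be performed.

(D) → (F) → (G) → (E) → (H) → (C) → (B) → (A)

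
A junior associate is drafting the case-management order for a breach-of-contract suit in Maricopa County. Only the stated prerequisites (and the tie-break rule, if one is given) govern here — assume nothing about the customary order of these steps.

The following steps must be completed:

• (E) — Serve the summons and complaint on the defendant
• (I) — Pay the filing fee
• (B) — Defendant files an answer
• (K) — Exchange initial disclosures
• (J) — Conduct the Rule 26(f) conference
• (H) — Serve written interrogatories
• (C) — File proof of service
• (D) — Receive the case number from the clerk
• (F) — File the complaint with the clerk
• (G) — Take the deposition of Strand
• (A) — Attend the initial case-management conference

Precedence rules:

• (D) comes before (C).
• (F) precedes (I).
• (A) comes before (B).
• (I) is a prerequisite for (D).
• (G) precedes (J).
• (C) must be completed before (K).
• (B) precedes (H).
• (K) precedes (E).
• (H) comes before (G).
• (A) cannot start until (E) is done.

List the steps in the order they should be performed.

(F), (I), (D), (C), (K), (E), (A), (B), (H), (G), (J)

(F) has no prerequisites → (F) first.
That leaves (I) as the only ready step → (I).
(D) is the only step now ready → (D).
That leaves (C) as the only ready step → (C).
Next only (K) has its prerequisites met → (K).
That leaves (E) as the only ready step → (E).
(A) is the only step now ready → (A).
(B) is the only step now ready → (B).
(H) needed (B), now all done → (H).
Next only (G) has its prerequisites met → (G).
(J) needed (G), now all done → (J).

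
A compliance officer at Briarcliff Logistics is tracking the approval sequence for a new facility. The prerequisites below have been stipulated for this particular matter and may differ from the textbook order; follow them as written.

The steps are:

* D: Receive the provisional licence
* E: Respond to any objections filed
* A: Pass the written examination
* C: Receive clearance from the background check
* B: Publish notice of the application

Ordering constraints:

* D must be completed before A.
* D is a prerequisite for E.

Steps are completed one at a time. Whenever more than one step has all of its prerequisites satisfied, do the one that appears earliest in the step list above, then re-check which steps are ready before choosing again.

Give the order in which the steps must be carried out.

Nothing is required for D, C and B. D is listed earlier → D first.
E and A now also ready, so the ready set is {E, A, C, B}; E is listed earlier → E.
Ready: A, C and B. A is listed earlier → A.
Ready: C and B. C is listed earlier → C.
Next only B has its prerequisites met → B.

D E A C B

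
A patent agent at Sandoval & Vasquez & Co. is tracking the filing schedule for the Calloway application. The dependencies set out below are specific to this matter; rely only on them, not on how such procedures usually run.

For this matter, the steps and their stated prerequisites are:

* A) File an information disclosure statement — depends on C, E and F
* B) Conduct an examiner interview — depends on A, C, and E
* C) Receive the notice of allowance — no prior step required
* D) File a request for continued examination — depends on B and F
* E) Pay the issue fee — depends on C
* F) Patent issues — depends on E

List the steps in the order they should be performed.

C → E → F → A → B → D

C is the only step with nothing outstanding, so it goes first.
E needed C, now all done → E.
F needed E, now all done → F.
A needed C, E and F, now all done → A.
B needed A, C and E, now all done → B.
D is the only step now ready → D.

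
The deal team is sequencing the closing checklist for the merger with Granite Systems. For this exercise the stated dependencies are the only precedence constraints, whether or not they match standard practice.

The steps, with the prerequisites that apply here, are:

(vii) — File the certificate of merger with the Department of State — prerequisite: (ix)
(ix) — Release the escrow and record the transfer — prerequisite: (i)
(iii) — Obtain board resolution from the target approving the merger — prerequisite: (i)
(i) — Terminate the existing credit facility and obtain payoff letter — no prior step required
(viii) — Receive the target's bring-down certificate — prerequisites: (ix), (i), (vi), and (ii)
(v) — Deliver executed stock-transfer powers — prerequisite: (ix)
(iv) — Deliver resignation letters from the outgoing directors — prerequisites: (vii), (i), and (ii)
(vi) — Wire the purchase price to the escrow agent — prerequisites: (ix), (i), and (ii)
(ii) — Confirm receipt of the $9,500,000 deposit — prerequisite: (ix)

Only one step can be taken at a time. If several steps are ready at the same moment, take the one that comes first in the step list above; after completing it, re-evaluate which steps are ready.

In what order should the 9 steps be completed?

Only (i) has no prerequisites, so it is first.
Now (ix) and (iii) have their prerequisites met. (ix) is listed earlier, so (ix) next.
(vii), (v) and (ii) now also ready, so the ready set is {(vii), (iii), (v), (ii)}; (vii) is listed earlier → (vii).
Now (iii), (v) and (ii) have their prerequisites met. (iii) is listed earlier, so (iii) next.
(v) and (ii) are both available; (v) is listed earlier → (v).
(ii) needed (ix), now all done → (ii).
(iv) and (vi) are both available; (iv) is listed earlier → (iv).
Next only (vi) has its prerequisites met → (vi).
(viii) is the only step now ready → (viii).

(i) (ix) (vii) (iii) (v) (ii) (iv) (vi) (viii)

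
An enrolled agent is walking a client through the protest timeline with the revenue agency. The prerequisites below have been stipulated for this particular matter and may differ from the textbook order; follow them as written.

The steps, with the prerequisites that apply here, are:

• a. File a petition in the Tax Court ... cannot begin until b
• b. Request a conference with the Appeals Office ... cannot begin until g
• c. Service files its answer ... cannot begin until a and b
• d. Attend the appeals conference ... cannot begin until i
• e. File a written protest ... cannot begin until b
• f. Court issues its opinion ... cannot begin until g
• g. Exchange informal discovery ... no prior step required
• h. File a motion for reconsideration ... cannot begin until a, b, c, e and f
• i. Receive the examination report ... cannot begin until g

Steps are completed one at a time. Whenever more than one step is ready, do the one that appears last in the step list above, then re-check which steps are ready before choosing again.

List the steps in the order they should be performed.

g is the only step with nothing outstanding, so it goes first.
i, f and b are all available; i is listed later → i.
d now also ready, so the ready set is {f, d, b}; f is listed later → f.
Now d and b have their prerequisites met. d is listed later, so d next.
b is the only step now ready → b.
Now e and a have their prerequisites met. e is listed later, so e next.
a needed b, now all done → a.
That leaves c as the only ready step → c.
Next only h has its prerequisites met → h.

g, i, f, d, b, e, a, c, h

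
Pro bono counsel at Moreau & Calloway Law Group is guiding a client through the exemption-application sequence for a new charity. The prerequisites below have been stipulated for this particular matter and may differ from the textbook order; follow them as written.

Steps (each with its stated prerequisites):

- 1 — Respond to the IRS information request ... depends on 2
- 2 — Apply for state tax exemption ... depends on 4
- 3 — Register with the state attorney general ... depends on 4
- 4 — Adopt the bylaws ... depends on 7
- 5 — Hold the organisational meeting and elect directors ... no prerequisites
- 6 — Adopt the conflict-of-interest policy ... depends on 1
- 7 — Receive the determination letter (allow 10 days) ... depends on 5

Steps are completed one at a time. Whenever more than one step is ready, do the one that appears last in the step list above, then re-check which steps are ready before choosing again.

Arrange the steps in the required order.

5 7 4 3 2 1 6

5 is the only step with nothing outstanding, so it goes first.
7 needed 5, now all done → 7.
4 needed 7, now all done → 4.
Now 3 and 2 have their prerequisites met. 3 is listed later, so 3 next.
That leaves 2 as the only ready step → 2.
1 is the only step now ready → 1.
6 needed 1, now all done → 6.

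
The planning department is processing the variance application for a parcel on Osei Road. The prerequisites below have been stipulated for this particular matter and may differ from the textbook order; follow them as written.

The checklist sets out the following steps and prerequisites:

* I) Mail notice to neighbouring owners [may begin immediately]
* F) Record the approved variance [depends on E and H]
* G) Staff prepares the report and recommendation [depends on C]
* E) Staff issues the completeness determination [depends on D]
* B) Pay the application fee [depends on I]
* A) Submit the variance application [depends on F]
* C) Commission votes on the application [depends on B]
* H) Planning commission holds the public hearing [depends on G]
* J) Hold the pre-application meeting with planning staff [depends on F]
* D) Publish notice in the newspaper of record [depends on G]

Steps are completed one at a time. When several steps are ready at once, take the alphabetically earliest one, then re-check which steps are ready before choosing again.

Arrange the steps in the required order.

I → B → C → G → D → E → H → F → A → J

I is the only step with nothing outstanding, so it goes first.
Next only B has its prerequisites met → B.
C needed B, now all done → C.
G is the only step now ready → G.
Now D and H have their prerequisites met. D has the earlier label, so D next.
E now also ready, so the ready set is {E, H}; E has the earlier label → E.
That leaves H as the only ready step → H.
F is the only step now ready → F.
Now A and J have their prerequisites met. A has the earlier label, so A next.
J needed F, now all done → J.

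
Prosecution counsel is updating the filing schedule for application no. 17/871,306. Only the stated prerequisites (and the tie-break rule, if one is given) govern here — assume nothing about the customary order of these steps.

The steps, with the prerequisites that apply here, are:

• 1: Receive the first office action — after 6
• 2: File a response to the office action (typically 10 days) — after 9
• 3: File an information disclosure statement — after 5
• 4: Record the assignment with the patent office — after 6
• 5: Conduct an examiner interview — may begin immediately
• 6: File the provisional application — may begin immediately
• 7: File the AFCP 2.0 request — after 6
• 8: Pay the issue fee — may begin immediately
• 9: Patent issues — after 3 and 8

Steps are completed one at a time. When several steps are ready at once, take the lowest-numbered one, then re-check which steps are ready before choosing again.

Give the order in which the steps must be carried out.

5, 3, 6, 1, 4, 7, 8, 9, 2

Nothing is required for 5, 6 and 8. 5 has the earlier label → 5 first.
Now 3, 6 and 8 have their prerequisites met. 3 has the earlier label, so 3 next.
6 and 8 are both available; 6 has the earlier label → 6.
1, 4 and 7 now also ready, so the ready set is {1, 4, 7, 8}; 1 has the earlier label → 1.
4, 7 and 8 are all available; 4 has the earlier label → 4.
Now 7 and 8 have their prerequisites met. 7 has the earlier label, so 7 next.
8 is the only step now ready → 8.
9 needed 3 and 8, now all done → 9.
2 needed 9, now all done → 2.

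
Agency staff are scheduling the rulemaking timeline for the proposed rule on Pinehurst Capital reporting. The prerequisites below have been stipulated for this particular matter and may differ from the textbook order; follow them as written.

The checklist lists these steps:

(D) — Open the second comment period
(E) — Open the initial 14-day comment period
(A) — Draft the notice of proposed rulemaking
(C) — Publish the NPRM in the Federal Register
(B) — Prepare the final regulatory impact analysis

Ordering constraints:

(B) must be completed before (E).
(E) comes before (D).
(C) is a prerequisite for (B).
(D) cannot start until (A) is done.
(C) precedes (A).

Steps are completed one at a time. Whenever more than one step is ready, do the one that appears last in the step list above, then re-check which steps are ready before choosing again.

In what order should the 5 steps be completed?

(C), (B), (A), (E), (D)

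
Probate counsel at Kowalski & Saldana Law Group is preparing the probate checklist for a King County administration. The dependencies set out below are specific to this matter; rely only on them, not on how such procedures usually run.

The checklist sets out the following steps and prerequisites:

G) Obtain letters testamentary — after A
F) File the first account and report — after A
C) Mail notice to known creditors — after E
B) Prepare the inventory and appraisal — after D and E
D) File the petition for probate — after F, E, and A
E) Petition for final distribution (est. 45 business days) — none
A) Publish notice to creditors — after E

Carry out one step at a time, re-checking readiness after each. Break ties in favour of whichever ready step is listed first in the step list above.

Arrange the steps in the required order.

E, C, A, G, F, D, B

E is the only step with nothing outstanding, so it goes first.
C and A are both available; C is listed earlier → C.
Next only A has its prerequisites met → A.
Now G and F have their prerequisites met. G is listed earlier, so G next.
Next only F has its prerequisites met → F.
That leaves D as the only ready step → D.
B needed D and E, now all done → B.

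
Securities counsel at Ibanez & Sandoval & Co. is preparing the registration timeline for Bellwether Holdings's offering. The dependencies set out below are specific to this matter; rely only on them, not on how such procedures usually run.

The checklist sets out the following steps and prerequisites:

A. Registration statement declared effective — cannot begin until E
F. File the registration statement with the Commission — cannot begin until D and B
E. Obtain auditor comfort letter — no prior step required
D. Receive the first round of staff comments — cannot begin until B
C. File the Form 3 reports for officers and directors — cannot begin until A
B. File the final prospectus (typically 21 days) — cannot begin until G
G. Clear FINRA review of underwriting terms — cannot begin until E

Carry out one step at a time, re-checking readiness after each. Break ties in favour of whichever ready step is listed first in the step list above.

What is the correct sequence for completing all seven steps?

E, A, C, G, B, D, F

Only E has no prerequisites, so it is first.
Now A and G have their prerequisites met. A is listed earlier, so A next.
C now also ready, so the ready set is {C, G}; C is listed earlier → C.
That leaves G as the only ready step → G.
B needed G, now all done → B.
That leaves D as the only ready step → D.
F is the only step now ready → F.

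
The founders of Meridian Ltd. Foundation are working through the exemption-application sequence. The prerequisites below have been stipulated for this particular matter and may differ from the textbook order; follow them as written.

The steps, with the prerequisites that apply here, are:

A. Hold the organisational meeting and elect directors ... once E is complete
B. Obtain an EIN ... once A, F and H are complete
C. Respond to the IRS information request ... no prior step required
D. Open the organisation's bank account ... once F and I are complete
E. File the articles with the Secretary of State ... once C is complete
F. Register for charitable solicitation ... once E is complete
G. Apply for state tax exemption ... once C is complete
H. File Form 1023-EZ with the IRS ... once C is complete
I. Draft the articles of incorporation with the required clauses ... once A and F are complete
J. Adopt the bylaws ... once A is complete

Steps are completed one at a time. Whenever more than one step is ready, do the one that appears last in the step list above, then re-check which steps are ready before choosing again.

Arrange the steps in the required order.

C → H → G → E → F → A → J → I → D → B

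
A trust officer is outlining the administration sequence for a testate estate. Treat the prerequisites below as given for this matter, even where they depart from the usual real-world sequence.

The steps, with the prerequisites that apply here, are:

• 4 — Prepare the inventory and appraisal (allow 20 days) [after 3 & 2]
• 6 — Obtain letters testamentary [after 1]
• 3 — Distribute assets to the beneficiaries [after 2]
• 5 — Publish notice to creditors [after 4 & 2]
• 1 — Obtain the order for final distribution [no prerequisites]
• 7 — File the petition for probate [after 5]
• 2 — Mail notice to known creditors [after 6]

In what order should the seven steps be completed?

Only 1 has no prerequisites, so it is first.
6 needed 1, now all done → 6.
That leaves 2 as the only ready step → 2.
3 needed 2, now all done → 3.
That leaves 4 as the only ready step → 4.
That leaves 5 as the only ready step → 5.
7 needed 5, now all done → 7.

1 6 2 3 4 5 7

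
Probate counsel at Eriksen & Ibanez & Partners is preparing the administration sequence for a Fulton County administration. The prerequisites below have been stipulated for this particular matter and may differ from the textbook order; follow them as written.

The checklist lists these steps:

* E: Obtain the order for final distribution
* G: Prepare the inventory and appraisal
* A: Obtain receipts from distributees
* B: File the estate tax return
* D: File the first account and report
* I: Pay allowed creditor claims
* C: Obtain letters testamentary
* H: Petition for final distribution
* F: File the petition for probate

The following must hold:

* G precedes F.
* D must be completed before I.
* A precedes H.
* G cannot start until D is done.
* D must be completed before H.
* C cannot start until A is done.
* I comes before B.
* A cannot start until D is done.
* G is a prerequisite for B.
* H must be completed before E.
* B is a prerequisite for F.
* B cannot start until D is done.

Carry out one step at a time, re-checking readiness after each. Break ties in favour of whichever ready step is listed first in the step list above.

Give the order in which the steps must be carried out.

D is the only step with nothing outstanding, so it goes first.
G, A and I are all available; G is listed earlier → G.
Ready: A and I. A is listed earlier → A.
C and H now also ready, so the ready set is {I, C, H}; I is listed earlier → I.
B, C and H are all available; B is listed earlier → B.
Ready: C, H and F. C is listed earlier → C.
H and F are both available; H is listed earlier → H.
Ready: E and F. E is listed earlier → E.
F needed G and B, now all done → F.

D, G, A, I, B, C, H, E, F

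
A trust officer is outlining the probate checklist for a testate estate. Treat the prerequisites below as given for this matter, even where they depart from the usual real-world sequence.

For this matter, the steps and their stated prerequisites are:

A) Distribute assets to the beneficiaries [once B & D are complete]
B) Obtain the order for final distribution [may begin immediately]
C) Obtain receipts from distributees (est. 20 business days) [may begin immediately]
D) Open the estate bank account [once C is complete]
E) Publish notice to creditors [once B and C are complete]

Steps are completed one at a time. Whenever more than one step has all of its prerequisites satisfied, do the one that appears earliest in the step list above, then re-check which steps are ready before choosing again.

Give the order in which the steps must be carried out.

B C D A E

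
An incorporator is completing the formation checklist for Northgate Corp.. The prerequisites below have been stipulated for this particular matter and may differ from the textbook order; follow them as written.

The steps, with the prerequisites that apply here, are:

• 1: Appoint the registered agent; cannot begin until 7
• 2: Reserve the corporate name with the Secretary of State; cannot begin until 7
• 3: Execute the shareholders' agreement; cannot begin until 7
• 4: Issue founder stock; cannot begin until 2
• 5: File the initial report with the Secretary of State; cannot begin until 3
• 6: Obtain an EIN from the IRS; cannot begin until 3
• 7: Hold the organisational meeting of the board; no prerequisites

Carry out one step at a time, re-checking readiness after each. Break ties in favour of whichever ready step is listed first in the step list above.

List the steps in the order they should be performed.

Only 7 has no prerequisites, so it is first.
Ready: 1, 2 and 3. 1 is listed earlier → 1.
Ready: 2 and 3. 2 is listed earlier → 2.
4 now also ready, so the ready set is {3, 4}; 3 is listed earlier → 3.
Ready: 4, 5 and 6. 4 is listed earlier → 4.
5 and 6 are both available; 5 is listed earlier → 5.
6 needed 3, now all done → 6.

7 → 1 → 2 → 3 → 4 → 5 → 6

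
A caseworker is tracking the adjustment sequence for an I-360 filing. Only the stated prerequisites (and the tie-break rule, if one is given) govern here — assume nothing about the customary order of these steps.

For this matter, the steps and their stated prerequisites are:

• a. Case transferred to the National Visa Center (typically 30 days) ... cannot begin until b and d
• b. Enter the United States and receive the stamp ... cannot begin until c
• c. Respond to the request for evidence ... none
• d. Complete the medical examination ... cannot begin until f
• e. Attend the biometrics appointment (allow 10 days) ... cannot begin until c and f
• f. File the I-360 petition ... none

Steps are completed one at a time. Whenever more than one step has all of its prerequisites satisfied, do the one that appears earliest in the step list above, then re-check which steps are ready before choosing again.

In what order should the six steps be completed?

Nothing is required for c and f. c is listed earlier → c first.
b now also ready, so the ready set is {b, f}; b is listed earlier → b.
f is the only step now ready → f.
Ready: d and e. d is listed earlier → d.
a now also ready, so the ready set is {a, e}; a is listed earlier → a.
Next only e has its prerequisites met → e.

c, b, f, d, a, e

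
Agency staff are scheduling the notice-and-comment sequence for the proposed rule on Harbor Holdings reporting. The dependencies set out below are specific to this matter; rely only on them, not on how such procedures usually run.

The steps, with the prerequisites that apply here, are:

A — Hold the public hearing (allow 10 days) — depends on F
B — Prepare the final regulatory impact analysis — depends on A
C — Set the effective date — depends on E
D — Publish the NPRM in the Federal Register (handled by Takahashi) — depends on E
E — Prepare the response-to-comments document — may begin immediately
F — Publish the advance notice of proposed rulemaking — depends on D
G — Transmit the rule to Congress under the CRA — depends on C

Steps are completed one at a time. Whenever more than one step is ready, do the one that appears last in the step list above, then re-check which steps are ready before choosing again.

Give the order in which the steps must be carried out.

E D F C G A B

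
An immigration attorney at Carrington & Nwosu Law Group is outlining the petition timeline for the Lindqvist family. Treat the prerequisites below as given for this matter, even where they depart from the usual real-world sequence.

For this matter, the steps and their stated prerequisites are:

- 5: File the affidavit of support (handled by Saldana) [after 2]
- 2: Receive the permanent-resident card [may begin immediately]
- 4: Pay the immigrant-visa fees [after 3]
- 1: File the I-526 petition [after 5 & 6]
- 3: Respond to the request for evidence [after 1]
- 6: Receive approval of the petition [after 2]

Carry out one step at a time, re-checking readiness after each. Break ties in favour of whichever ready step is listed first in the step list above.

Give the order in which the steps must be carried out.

2 has no prerequisites → 2 first.
Ready: 5 and 6. 5 is listed earlier → 5.
6 needed 2, now all done → 6.
That leaves 1 as the only ready step → 1.
3 needed 1, now all done → 3.
That leaves 4 as the only ready step → 4.

2 5 6 1 3 4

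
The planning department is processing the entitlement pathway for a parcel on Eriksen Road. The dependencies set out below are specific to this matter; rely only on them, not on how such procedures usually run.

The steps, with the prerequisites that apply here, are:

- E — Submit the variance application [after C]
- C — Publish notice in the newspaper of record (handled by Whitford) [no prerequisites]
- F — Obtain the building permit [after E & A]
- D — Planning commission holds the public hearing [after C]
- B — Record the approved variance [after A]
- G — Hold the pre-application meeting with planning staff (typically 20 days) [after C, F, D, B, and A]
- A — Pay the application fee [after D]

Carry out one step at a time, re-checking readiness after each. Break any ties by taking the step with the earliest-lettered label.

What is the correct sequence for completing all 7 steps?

C → D → A → B → E → F → G

C has no prerequisites → C first.
Now D and E have their prerequisites met. D has the earlier label, so D next.
A and E are both available; A has the earlier label → A.
B now also ready, so the ready set is {B, E}; B has the earlier label → B.
E is the only step now ready → E.
F needed A and E, now all done → F.
G needed A, B, C, D and F, now all done → G.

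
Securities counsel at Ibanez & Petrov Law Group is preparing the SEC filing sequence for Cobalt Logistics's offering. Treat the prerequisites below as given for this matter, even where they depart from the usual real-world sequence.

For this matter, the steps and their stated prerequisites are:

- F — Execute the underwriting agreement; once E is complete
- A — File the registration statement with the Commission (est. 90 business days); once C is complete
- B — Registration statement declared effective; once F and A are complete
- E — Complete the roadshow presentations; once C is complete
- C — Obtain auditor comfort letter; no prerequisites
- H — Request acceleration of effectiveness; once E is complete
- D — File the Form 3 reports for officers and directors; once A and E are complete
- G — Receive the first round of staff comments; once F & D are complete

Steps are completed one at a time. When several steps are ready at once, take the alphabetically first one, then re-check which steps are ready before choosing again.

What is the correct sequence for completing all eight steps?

C → A → E → D → F → B → G → H

Only C has no prerequisites, so it is first.
A and E are both available; A has the earlier label → A.
Next only E has its prerequisites met → E.
Now D, F and H have their prerequisites met. D has the earlier label, so D next.
Ready: F and H. F has the earlier label → F.
Ready: B, G and H. B has the earlier label → B.
Ready: G and H. G has the earlier label → G.
H needed E, now all done → H.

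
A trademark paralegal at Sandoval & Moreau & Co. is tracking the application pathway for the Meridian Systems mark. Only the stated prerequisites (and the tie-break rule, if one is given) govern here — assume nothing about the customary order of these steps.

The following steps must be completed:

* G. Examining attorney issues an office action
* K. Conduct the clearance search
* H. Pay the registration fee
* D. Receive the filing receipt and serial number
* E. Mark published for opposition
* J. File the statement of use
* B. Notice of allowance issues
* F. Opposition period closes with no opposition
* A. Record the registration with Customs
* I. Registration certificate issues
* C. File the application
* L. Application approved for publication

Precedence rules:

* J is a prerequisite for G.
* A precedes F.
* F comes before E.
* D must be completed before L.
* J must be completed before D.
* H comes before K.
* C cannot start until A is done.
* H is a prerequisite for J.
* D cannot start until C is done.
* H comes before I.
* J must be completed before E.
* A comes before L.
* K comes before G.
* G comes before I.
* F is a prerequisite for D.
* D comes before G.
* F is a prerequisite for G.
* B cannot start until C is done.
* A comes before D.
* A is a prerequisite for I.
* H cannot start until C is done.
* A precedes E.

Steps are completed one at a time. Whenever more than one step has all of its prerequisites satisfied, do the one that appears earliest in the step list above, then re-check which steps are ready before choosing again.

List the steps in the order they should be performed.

A, F, C, H, K, J, D, G, E, B, I, L

Only A has no prerequisites, so it is first.
F and C are both available; F is listed earlier → F.
That leaves C as the only ready step → C.
Ready: H and B. H is listed earlier → H.
K, J and B are all available; K is listed earlier → K.
J and B are both available; J is listed earlier → J.
D and E now also ready, so the ready set is {D, E, B}; D is listed earlier → D.
Now G, E, B and L have their prerequisites met. G is listed earlier, so G next.
Ready: E, B, I and L. E is listed earlier → E.
B, I and L are all available; B is listed earlier → B.
Now I and L have their prerequisites met. I is listed earlier, so I next.
L needed D and A, now all done → L.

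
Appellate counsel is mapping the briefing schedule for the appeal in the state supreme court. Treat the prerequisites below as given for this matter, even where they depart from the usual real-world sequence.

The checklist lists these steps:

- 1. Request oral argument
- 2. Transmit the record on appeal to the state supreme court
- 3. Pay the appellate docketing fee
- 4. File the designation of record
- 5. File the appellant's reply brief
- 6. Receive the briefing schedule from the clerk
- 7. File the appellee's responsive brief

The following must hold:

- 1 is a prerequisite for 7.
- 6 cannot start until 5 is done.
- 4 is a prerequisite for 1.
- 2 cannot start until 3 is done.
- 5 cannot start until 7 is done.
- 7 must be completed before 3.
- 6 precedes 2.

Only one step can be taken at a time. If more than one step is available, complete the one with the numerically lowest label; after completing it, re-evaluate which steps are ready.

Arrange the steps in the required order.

4 1 7 3 5 6 2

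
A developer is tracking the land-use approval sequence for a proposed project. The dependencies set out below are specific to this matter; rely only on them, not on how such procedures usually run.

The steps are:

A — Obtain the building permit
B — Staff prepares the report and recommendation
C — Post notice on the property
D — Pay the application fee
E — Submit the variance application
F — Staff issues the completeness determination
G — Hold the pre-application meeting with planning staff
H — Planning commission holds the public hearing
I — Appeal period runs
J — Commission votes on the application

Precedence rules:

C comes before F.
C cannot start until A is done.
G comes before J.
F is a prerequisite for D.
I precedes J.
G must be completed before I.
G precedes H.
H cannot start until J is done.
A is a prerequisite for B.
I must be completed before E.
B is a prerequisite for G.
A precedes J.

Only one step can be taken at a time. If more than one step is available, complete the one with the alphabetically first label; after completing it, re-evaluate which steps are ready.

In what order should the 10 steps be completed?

A, B, C, F, D, G, I, E, J, H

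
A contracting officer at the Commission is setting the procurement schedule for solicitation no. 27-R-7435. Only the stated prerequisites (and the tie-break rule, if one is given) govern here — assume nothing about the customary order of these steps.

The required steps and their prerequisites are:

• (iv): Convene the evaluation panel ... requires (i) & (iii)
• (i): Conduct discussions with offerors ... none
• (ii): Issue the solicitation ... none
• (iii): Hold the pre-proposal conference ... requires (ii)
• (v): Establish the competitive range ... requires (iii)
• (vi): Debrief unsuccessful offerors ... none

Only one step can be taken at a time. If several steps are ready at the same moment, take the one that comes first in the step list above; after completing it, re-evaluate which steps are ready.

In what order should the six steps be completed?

Nothing is required for (i), (ii) and (vi). (i) is listed earlier → (i) first.
(ii) and (vi) are both available; (ii) is listed earlier → (ii).
Ready: (iii) and (vi). (iii) is listed earlier → (iii).
(iv) and (v) now also ready, so the ready set is {(iv), (v), (vi)}; (iv) is listed earlier → (iv).
Now (v) and (vi) have their prerequisites met. (v) is listed earlier, so (v) next.
That leaves (vi) as the only ready step → (vi).

(i) → (ii) → (iii) → (iv) → (v) → (vi)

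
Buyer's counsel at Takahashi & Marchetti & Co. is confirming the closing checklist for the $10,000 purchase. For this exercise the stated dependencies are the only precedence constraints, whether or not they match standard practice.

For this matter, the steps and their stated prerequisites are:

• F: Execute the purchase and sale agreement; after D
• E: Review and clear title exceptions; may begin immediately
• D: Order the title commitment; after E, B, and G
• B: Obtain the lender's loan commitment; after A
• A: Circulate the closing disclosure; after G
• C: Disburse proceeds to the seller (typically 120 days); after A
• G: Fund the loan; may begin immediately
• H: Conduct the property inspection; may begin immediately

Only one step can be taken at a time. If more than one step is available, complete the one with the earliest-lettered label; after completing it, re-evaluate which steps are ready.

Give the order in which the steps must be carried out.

E, G and H have no prerequisites; E has the earlier label, so E is first.
Ready: G and H. G has the earlier label → G.
A and H are both available; A has the earlier label → A.
Ready: B, C and H. B has the earlier label → B.
Ready: C, D and H. C has the earlier label → C.
Now D and H have their prerequisites met. D has the earlier label, so D next.
F now also ready, so the ready set is {F, H}; F has the earlier label → F.
H is the only step now ready → H.

E, G, A, B, C, D, F, H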